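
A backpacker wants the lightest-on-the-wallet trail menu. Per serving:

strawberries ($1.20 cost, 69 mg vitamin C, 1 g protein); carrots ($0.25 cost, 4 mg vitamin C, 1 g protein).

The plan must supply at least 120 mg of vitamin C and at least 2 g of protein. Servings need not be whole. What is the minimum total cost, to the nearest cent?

The cheapest plan sits at a corner of the feasible region — with two constraints it uses at most two foods.
strawberries only: max(120/69, 2/1) = 2 servings → $2.40.
carrots only: max(120/4, 2/1) = 30 servings → $7.50.
strawberries + carrots with both tight: 1.723 servings and 0.2769 servings → $2.14.
The minimum over all feasible corners is $2.14.

$2.14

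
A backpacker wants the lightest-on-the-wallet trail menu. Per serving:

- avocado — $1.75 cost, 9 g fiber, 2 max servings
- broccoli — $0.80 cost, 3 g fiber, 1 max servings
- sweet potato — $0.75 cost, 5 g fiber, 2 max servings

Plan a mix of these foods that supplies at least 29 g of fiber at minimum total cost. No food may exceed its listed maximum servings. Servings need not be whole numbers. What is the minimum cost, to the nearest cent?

$5.27

Cost per g of fiber: sweet potato $0.1500, avocado $0.1944, broccoli $0.2667.
Take 2 servings of sweet potato: +10.0 g fiber for $1.50 (total $1.50, still need 19.0 g).
Take 2 servings of avocado: +18.0 g fiber for $3.50 (total $5.00, still need 1.0 g).
Take 0.3333 servings of broccoli: +1.0 g fiber for $0.27 (total $5.27, still need 0.0 g).
Greedy by cheapest-per-g is optimal for a single linear constraint, so the minimum cost is $5.27.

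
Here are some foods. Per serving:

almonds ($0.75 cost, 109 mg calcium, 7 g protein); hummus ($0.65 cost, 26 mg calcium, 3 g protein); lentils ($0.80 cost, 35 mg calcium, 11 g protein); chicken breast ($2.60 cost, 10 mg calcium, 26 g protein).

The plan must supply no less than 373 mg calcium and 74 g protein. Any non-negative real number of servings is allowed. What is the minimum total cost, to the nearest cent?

$5.76

A basic optimal solution has at most two foods positive. Try each food alone and each pair with both targets met exactly.
almonds only: max(373/109, 74/7) = 10.57 servings → $7.93.
hummus only: max(373/26, 74/3) = 24.67 servings → $16.03.
lentils only: max(373/35, 74/11) = 10.66 servings → $8.53.
chicken breast only: max(373/10, 74/26) = 37.3 servings → $96.98.
almonds + hummus: the both-tight solution has a negative serving — not a feasible corner.
almonds + lentils with both tight: 1.586 servings and 5.718 servings → $5.76.
almonds + chicken breast with both tight: 3.241 servings and 1.974 servings → $7.56.
hummus + lentils with both tight: 8.359 servings and 4.448 servings → $8.99.
hummus + chicken breast with both tight: 13.87 servings and 1.246 servings → $12.25.
lentils + chicken breast with both targets exact would need a negative amount; discard.
So the least-cost plan costs $5.76.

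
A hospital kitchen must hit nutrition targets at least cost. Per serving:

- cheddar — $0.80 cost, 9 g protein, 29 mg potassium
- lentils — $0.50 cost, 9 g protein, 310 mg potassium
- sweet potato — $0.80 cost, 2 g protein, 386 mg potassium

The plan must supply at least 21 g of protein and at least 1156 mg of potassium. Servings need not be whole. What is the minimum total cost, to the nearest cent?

Compare the cost at each extreme point of the feasible region.
cheddar only: max(21/9, 1156/29) = 39.86 servings → $31.89.
lentils only: max(21/9, 1156/310) = 3.729 servings → $1.86.
sweet potato only: max(21/2, 1156/386) = 10.5 servings → $8.40.
cheddar + lentils: the both-tight solution has a negative serving — not a feasible corner.
cheddar + sweet potato with both tight: 1.696 servings and 2.867 servings → $3.65.
lentils + sweet potato with both tight: 2.03 servings and 1.364 servings → $2.11.
The minimum over all feasible corners is $1.86.

$1.86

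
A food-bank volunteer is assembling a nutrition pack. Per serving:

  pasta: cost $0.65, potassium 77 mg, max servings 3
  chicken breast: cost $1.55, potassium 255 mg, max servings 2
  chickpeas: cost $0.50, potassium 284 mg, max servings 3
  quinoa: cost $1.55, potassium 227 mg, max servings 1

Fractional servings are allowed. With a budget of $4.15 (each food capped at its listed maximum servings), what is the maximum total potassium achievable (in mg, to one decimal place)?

Potassium per dollar: chickpeas 568, chicken breast 164.5, quinoa 146.5, pasta 118.5.
Take 3 servings of chickpeas: spends $1.50, +852.0 mg potassium (running total 852.0 mg).
Take 1.71 servings of chicken breast: spends $2.65, +436.0 mg potassium (running total 1288.0 mg).
Greedy by best ratio exhausts the cost allowance optimally: 1288.0 mg.

1288.0 mg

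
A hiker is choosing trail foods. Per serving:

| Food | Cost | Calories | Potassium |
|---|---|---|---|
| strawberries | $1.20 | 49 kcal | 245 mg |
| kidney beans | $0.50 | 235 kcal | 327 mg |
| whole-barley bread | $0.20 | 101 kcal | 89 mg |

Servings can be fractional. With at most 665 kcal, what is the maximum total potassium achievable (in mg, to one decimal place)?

Potassium per kcal: strawberries 5, kidney beans 1.391, whole-barley bread 0.8812.
With no serving limits, spend the whole calories allowance on strawberries: 665 kcal / 49 kcal × 245 mg = 3325.0 mg.

3325.0 mg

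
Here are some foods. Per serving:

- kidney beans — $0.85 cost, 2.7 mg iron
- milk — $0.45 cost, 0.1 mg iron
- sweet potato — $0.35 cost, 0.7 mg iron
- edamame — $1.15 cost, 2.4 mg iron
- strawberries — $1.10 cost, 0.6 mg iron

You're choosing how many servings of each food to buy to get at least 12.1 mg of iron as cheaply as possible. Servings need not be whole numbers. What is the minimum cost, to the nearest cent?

Cost per mg of iron: kidney beans $0.3148, edamame $0.4792, sweet potato $0.5000, strawberries $1.8333, milk $4.5000.
With no serving limits, use only kidney beans: 12.1 mg / 2.7 mg = 4.481 servings × $0.85 = $3.81.

$3.81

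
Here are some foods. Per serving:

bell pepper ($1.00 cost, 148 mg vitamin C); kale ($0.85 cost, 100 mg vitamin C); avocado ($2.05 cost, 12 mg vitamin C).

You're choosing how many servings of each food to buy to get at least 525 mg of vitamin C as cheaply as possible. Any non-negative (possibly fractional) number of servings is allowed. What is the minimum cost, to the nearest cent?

Cost per mg of vitamin C: bell pepper $0.0068, kale $0.0085, avocado $0.1708.
With no serving limits, use only bell pepper: 525 mg / 148 mg = 3.547 servings × $1.00 = $3.55.

$3.55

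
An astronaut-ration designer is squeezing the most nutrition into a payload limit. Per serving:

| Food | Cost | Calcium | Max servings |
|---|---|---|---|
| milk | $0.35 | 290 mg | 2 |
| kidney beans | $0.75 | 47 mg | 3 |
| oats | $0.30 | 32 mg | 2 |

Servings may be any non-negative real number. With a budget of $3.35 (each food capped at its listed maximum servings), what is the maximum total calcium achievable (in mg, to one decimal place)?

772.5 mg

Calcium per dollar: milk 828.6, oats 106.7, kidney beans 62.67.
Take 2 servings of milk: spends $0.70, +580.0 mg calcium (running total 580.0 mg).
Take 2 servings of oats: spends $0.60, +64.0 mg calcium (running total 644.0 mg).
Take 2.733 servings of kidney beans: spends $2.05, +128.5 mg calcium (running total 772.5 mg).
Filling greedily by calcium-per-dollar is optimal for one linear limit, giving 772.5 mg.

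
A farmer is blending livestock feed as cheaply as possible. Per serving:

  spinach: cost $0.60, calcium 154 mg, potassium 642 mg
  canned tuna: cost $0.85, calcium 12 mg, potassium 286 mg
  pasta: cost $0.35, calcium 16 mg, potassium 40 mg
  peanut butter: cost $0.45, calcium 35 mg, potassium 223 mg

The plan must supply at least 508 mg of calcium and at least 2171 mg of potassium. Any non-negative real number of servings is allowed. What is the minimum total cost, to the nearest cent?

spinach only: max(508/154, 2171/642) = 3.382 servings → $2.03.
canned tuna only: max(508/12, 2171/286) = 42.33 servings → $35.98.
pasta only: max(508/16, 2171/40) = 54.27 servings → $19.00.
peanut butter only: max(508/35, 2171/223) = 14.51 servings → $6.53.
spinach + canned tuna with both tight: 3.281 servings and 0.2256 servings → $2.16.
spinach + pasta: intersection lies outside the first quadrant.
spinach + peanut butter with both tight: 3.142 servings and 0.6905 servings → $2.20.
canned tuna + pasta with both tight: 3.52 servings and 29.11 servings → $13.18.
canned tuna + peanut butter: intersection lies outside the first quadrant.
pasta + peanut butter with both tight: 17.2 servings and 6.649 servings → $9.01.
Cheapest feasible corner: $2.03.

$2.03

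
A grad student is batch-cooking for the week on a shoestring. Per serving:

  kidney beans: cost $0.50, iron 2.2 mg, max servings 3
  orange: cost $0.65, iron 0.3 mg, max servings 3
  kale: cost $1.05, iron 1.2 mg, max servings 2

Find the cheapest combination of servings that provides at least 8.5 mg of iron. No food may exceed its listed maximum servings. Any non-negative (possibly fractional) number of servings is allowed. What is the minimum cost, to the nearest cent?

$3.16

Cost per mg of iron: kidney beans $0.2273, kale $0.8750, orange $2.1667.
Take 3 servings of kidney beans: +6.6 mg iron for $1.50 (total $1.50, still need 1.9 mg).
Take 1.583 servings of kale: +1.9 mg iron for $1.66 (total $3.16, still need 0.0 mg).
Greedy by cheapest-per-mg is optimal for a single linear constraint, so the minimum cost is $3.16.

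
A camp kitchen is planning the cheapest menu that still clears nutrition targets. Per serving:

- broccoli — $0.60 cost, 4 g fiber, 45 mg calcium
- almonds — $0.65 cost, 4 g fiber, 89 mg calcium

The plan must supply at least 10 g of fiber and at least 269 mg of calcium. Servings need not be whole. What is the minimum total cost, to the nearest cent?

$1.96

Two binding constraints pin down two serving amounts, so the optimal mix uses at most two foods. The candidates are each food alone (scaled to the tighter of fiber/calcium) and each pair with both constraints tight.
broccoli only: max(10/4, 269/45) = 5.978 servings → $3.59.
almonds only: max(10/4, 269/89) = 3.022 servings → $1.96.
broccoli + almonds with both targets exact would need a negative amount; discard.
Cheapest feasible corner: $1.96.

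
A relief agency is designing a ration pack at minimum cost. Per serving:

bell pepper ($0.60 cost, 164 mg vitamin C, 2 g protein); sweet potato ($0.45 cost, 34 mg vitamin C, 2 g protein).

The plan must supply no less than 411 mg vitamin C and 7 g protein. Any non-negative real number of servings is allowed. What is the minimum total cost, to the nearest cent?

$1.91

Two binding constraints pin down two serving amounts, so the optimal mix uses at most two foods. The candidates are each food alone (scaled to the tighter of vitamin C/protein) and each pair with both constraints tight.
bell pepper only: max(411/164, 7/2) = 3.5 servings → $2.10.
sweet potato only: max(411/34, 7/2) = 12.09 servings → $5.44.
bell pepper + sweet potato with both tight: 2.246 servings and 1.254 servings → $1.91.
The minimum over all feasible corners is $1.91.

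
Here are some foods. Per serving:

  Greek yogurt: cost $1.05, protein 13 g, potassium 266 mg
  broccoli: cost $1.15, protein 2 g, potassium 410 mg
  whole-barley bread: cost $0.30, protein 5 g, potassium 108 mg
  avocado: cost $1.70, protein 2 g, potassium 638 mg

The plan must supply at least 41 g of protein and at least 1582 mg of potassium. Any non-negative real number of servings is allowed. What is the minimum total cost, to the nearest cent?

For a min-cost LP with two ≥-constraints, a basic feasible solution has at most two positive variables.
Greek yogurt only: max(41/13, 1582/266) = 5.947 servings → $6.24.
broccoli only: max(41/2, 1582/410) = 20.5 servings → $23.57.
whole-barley bread only: max(41/5, 1582/108) = 14.65 servings → $4.39.
avocado only: max(41/2, 1582/638) = 20.5 servings → $34.85.
Greek yogurt + broccoli with both tight: 2.844 servings and 2.013 servings → $5.30.
Greek yogurt + whole-barley bread with both targets exact would need a negative amount; discard.
Greek yogurt + avocado with both tight: 2.962 servings and 1.245 servings → $5.23.
broccoli + whole-barley bread with both tight: 1.899 servings and 7.441 servings → $4.42.
broccoli + avocado: intersection lies outside the first quadrant.
whole-barley bread + avocado with both tight: 7.732 servings and 1.171 servings → $4.31.
Cheapest feasible corner: $4.31.

$4.31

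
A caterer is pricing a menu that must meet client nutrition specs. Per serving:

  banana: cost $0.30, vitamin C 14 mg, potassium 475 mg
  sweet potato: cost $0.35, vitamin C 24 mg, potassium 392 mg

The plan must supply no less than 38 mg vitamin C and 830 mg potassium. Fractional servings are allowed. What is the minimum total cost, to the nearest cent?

Two binding constraints pin down two serving amounts, so the optimal mix uses at most two foods. The candidates are each food alone (scaled to the tighter of vitamin C/potassium) and each pair with both constraints tight.
banana only: max(38/14, 830/475) = 2.714 servings → $0.81.
sweet potato only: max(38/24, 830/392) = 2.117 servings → $0.74.
banana + sweet potato with both tight: 0.8498 servings and 1.088 servings → $0.64.
The minimum over all feasible corners is $0.64.

$0.64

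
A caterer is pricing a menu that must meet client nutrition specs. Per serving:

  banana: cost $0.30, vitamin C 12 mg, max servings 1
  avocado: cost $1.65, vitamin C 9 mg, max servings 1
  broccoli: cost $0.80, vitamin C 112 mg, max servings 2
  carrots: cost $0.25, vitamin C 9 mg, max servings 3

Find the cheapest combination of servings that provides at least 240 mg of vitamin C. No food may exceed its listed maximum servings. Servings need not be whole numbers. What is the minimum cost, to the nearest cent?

Cost per mg of vitamin C: broccoli $0.0071, banana $0.0250, carrots $0.0278, avocado $0.1833.
Take 2 servings of broccoli: +224.0 mg vitamin C for $1.60 (total $1.60, still need 16.0 mg).
Take 1 serving of banana: +12.0 mg vitamin C for $0.30 (total $1.90, still need 4.0 mg).
Take 0.4444 servings of carrots: +4.0 mg vitamin C for $0.11 (total $2.01, still need 0.0 mg).
Greedy by cheapest-per-mg is optimal for a single linear constraint, so the minimum cost is $2.01.

$2.01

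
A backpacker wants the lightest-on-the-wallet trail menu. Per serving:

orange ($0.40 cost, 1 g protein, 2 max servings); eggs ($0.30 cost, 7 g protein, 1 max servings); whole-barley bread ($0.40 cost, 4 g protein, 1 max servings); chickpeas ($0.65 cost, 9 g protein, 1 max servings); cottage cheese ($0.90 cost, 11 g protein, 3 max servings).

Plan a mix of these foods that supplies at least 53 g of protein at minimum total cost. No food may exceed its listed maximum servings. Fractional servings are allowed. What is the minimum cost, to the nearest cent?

$4.05

Cost per g of protein: eggs $0.0429, chickpeas $0.0722, cottage cheese $0.0818, whole-barley bread $0.1000, orange $0.4000.
Take 1 serving of eggs: +7.0 g protein for $0.30 (total $0.30, still need 46.0 g).
Take 1 serving of chickpeas: +9.0 g protein for $0.65 (total $0.95, still need 37.0 g).
Take 3 servings of cottage cheese: +33.0 g protein for $2.70 (total $3.65, still need 4.0 g).
Take 1 serving of whole-barley bread: +4.0 g protein for $0.40 (total $4.05, still need 0.0 g).
Filling from the cheapest source first is optimal under one linear minimum: $4.05.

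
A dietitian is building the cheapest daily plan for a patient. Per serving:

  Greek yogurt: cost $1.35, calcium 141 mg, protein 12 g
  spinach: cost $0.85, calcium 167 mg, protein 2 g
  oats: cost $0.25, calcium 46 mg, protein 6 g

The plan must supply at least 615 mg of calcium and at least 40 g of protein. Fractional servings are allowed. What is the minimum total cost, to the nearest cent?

$3.23

With two linear requirements the optimum uses one or two foods; enumerate the corners.
Greek yogurt only: max(615/141, 40/12) = 4.362 servings → $5.89.
spinach only: max(615/167, 40/2) = 20 servings → $17.00.
oats only: max(615/46, 40/6) = 13.37 servings → $3.34.
Greek yogurt + spinach with both tight: 3.165 servings and 1.01 servings → $5.13.
Greek yogurt + oats: intersection lies outside the first quadrant.
spinach + oats with both tight: 2.033 servings and 5.989 servings → $3.23.
So the least-cost plan costs $3.23.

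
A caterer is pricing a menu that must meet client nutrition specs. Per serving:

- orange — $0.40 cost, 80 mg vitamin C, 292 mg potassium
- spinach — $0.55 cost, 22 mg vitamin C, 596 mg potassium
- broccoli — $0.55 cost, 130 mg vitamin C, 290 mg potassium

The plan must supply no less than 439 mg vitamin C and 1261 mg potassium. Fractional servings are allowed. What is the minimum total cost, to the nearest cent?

With two linear requirements the optimum uses one or two foods; enumerate the corners.
orange only: max(439/80, 1261/292) = 5.487 servings → $2.19.
spinach only: max(439/22, 1261/596) = 19.95 servings → $10.97.
broccoli only: max(439/130, 1261/290) = 4.348 servings → $2.39.
orange + spinach with both targets exact would need a negative amount; discard.
orange + broccoli with both tight: 2.481 servings and 1.85 servings → $2.01.
spinach + broccoli with both tight: 0.515 servings and 3.29 servings → $2.09.
The minimum over all feasible corners is $2.01.

$2.01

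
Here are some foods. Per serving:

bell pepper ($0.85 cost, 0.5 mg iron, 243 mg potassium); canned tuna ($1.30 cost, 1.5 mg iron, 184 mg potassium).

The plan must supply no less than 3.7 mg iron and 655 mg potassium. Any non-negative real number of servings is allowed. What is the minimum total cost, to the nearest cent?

This is a tiny linear program; its minimum lies at a vertex of the feasible set. List the vertices and price them.
bell pepper only: max(3.7/0.5, 655/243) = 7.4 servings → $6.29.
canned tuna only: max(3.7/1.5, 655/184) = 3.56 servings → $4.63.
bell pepper + canned tuna with both tight: 1.107 servings and 2.098 servings → $3.67.
So the least-cost plan costs $3.67.

$3.67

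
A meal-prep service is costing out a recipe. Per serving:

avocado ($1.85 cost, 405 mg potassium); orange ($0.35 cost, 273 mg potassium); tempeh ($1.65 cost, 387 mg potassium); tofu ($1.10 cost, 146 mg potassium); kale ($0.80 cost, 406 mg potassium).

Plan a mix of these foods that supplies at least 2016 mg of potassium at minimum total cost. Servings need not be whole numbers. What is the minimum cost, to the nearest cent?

Cost per mg of potassium: orange $0.0013, kale $0.0020, tempeh $0.0043, avocado $0.0046, tofu $0.0075.
With no serving limits, use only orange: 2016 mg / 273 mg = 7.385 servings × $0.35 = $2.58.

$2.58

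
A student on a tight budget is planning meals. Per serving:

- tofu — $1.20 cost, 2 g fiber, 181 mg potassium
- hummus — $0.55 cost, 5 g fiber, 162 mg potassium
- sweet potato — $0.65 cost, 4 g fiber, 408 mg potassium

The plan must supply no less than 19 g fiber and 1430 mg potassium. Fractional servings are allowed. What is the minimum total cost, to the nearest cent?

$2.70

The cheapest plan sits at a corner of the feasible region — with two constraints it uses at most two foods.
tofu only: max(19/2, 1430/181) = 9.5 servings → $11.40.
hummus only: max(19/5, 1430/162) = 8.827 servings → $4.85.
sweet potato only: max(19/4, 1430/408) = 4.75 servings → $3.09.
tofu + hummus with both tight: 7.009 servings and 0.9966 servings → $8.96.
tofu + sweet potato: intersection lies outside the first quadrant.
hummus + sweet potato with both tight: 1.46 servings and 2.925 servings → $2.70.
Cheapest feasible corner: $2.70.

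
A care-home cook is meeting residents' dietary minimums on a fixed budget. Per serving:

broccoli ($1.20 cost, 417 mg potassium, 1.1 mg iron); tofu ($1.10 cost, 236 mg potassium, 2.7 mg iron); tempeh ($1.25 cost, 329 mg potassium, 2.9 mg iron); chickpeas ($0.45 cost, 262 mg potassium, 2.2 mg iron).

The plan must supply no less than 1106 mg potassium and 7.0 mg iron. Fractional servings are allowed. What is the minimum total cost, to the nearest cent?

Check every corner: each single food scaled to meet both minima, and each pair solved so both constraints bind.
broccoli only: max(1106/417, 7.0/1.1) = 6.364 servings → $7.64.
tofu only: max(1106/236, 7.0/2.7) = 4.686 servings → $5.16.
tempeh only: max(1106/329, 7.0/2.9) = 3.362 servings → $4.20.
chickpeas only: max(1106/262, 7.0/2.2) = 4.221 servings → $1.90.
broccoli + tofu with both tight: 1.54 servings and 1.965 servings → $4.01.
broccoli + tempeh with both tight: 1.067 servings and 2.009 servings → $3.79.
broccoli + chickpeas with both tight: 0.9523 servings and 2.706 servings → $2.36.
tofu + tempeh: the both-tight solution has a negative serving — not a feasible corner.
tofu + chickpeas: the both-tight solution has a negative serving — not a feasible corner.
tempeh + chickpeas: the both-tight solution has a negative serving — not a feasible corner.
Cheapest feasible corner: $1.90.

$1.90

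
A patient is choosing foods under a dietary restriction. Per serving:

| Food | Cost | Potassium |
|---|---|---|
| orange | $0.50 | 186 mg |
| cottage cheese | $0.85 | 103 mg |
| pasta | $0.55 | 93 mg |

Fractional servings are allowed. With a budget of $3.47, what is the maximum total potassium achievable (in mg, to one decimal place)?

1290.8 mg

Potassium per dollar: orange 372, pasta 169.1, cottage cheese 121.2.
With no serving limits, spend the whole cost allowance on orange: $3.47 / $0.50 × 186 mg = 1290.8 mg.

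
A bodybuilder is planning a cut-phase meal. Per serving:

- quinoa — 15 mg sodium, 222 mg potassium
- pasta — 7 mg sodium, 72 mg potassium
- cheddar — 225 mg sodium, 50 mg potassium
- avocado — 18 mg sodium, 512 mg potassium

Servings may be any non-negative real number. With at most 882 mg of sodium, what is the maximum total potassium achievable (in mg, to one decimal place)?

Potassium per mg sodium: avocado 28.44, quinoa 14.8, pasta 10.29, cheddar 0.2222.
With no serving limits, spend the whole sodium allowance on avocado: 882 mg / 18 mg × 512 mg = 25088.0 mg.

25088.0 mg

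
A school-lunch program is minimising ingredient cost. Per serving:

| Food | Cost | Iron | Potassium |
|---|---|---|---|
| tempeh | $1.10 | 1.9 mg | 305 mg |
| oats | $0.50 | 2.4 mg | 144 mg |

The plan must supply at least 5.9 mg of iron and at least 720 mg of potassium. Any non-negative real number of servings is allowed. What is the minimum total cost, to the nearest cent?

An LP optimum is at a vertex; with two nutrient constraints at most two foods are used. Check each candidate.
tempeh only: max(5.9/1.9, 720/305) = 3.105 servings → $3.42.
oats only: max(5.9/2.4, 720/144) = 5 servings → $2.50.
tempeh + oats with both tight: 1.916 servings and 0.9413 servings → $2.58.
Cheapest feasible corner: $2.50.

$2.50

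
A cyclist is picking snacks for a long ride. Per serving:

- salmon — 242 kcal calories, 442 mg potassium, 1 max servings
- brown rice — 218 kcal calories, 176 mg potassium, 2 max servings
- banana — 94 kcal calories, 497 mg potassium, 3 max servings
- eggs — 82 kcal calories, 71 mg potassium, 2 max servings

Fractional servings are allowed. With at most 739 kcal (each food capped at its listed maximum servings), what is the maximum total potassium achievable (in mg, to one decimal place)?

Potassium per kcal: banana 5.287, salmon 1.826, eggs 0.8659, brown rice 0.8073.
Take 3 servings of banana: uses 282 kcal, +1491.0 mg potassium (running total 1491.0 mg).
Take 1 serving of salmon: uses 242 kcal, +442.0 mg potassium (running total 1933.0 mg).
Take 2 servings of eggs: uses 164 kcal, +142.0 mg potassium (running total 2075.0 mg).
Take 0.2339 servings of brown rice: uses 51 kcal, +41.2 mg potassium (running total 2116.2 mg).
Filling greedily by potassium-per-kcal is optimal for one linear limit, giving 2116.2 mg.

2116.2 mg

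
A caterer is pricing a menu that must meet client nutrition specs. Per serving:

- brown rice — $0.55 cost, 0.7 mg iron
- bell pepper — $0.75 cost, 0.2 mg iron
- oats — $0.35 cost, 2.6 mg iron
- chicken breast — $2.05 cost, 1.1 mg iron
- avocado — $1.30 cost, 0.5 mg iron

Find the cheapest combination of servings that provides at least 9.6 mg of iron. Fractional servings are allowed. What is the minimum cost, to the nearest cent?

Cost per mg of iron: oats $0.1346, brown rice $0.7857, chicken breast $1.8636, avocado $2.6000, bell pepper $3.7500.
With no serving limits, use only oats: 9.6 mg / 2.6 mg = 3.692 servings × $0.35 = $1.29.

$1.29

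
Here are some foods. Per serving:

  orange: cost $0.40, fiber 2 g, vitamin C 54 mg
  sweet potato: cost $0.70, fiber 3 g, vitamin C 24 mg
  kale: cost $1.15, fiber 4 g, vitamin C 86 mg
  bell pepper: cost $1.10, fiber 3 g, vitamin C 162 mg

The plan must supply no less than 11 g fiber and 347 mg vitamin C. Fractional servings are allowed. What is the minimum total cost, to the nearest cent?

Two binding constraints pin down two serving amounts, so the optimal mix uses at most two foods. The candidates are each food alone (scaled to the tighter of fiber/vitamin C) and each pair with both constraints tight.
orange only: max(11/2, 347/54) = 6.426 servings → $2.57.
sweet potato only: max(11/3, 347/24) = 14.46 servings → $10.12.
kale only: max(11/4, 347/86) = 4.035 servings → $4.64.
bell pepper only: max(11/3, 347/162) = 3.667 servings → $4.03.
orange + sweet potato with both targets exact would need a negative amount; discard.
orange + kale with both targets exact would need a negative amount; discard.
orange + bell pepper with both tight: 4.574 servings and 0.6173 servings → $2.51.
sweet potato + kale: intersection lies outside the first quadrant.
sweet potato + bell pepper with both tight: 1.79 servings and 1.877 servings → $3.32.
kale + bell pepper with both tight: 1.9 servings and 1.133 servings → $3.43.
The minimum over all feasible corners is $2.51.

$2.51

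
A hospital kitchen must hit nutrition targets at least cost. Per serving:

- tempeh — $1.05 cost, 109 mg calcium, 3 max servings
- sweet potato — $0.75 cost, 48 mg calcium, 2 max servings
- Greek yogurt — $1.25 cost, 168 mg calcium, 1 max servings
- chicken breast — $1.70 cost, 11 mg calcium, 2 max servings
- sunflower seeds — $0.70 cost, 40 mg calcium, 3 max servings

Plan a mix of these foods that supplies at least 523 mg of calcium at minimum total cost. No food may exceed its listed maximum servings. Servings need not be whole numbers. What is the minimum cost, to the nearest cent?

$4.84

Cost per mg of calcium: Greek yogurt $0.0074, tempeh $0.0096, sweet potato $0.0156, sunflower seeds $0.0175, chicken breast $0.1545.
Take 1 serving of Greek yogurt: +168.0 mg calcium for $1.25 (total $1.25, still need 355.0 mg).
Take 3 servings of tempeh: +327.0 mg calcium for $3.15 (total $4.40, still need 28.0 mg).
Take 0.5833 servings of sweet potato: +28.0 mg calcium for $0.44 (total $4.84, still need 0.0 mg).
Greedy by cheapest-per-mg is optimal for a single linear constraint, so the minimum cost is $4.84.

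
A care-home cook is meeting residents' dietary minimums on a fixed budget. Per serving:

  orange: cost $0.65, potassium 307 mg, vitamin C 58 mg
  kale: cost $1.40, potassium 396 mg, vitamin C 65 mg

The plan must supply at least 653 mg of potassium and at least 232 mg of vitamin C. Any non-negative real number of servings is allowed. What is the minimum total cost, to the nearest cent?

$2.60

At the optimum either one food covers both requirements or two foods hit both targets exactly; no other combination can be cheaper.
orange only: max(653/307, 232/58) = 4 servings → $2.60.
kale only: max(653/396, 232/65) = 3.569 servings → $5.00.
orange + kale: intersection lies outside the first quadrant.
Cheapest feasible corner: $2.60.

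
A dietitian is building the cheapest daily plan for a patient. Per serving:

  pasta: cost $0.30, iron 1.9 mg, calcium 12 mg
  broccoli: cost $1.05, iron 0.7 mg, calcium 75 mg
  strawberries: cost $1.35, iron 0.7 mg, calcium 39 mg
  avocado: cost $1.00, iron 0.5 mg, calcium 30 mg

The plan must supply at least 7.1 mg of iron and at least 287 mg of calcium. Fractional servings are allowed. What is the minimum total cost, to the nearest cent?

$4.34

For a min-cost LP with two ≥-constraints, a basic feasible solution has at most two positive variables.
pasta only: max(7.1/1.9, 287/12) = 23.92 servings → $7.17.
broccoli only: max(7.1/0.7, 287/75) = 10.14 servings → $10.65.
strawberries only: max(7.1/0.7, 287/39) = 10.14 servings → $13.69.
avocado only: max(7.1/0.5, 287/30) = 14.2 servings → $14.20.
pasta + broccoli with both tight: 2.473 servings and 3.431 servings → $4.34.
pasta + strawberries with both tight: 1.157 servings and 7.003 servings → $9.80.
pasta + avocado with both tight: 1.363 servings and 9.022 servings → $9.43.
broccoli + strawberries: the both-tight solution has a negative serving — not a feasible corner.
broccoli + avocado: the both-tight solution has a negative serving — not a feasible corner.
strawberries + avocado with both targets exact would need a negative amount; discard.
So the least-cost plan costs $4.34.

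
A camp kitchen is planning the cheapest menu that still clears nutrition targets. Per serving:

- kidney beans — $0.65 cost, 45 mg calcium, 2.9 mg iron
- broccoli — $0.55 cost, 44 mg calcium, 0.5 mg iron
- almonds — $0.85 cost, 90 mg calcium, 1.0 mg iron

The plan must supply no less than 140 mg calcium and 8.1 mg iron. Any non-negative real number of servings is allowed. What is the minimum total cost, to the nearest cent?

$1.94

An LP optimum is at a vertex; with two nutrient constraints at most two foods are used. Check each candidate.
kidney beans only: max(140/45, 8.1/2.9) = 3.111 servings → $2.02.
broccoli only: max(140/44, 8.1/0.5) = 16.2 servings → $8.91.
almonds only: max(140/90, 8.1/1.0) = 8.1 servings → $6.88.
kidney beans + broccoli with both tight: 2.725 servings and 0.3949 servings → $1.99.
kidney beans + almonds with both tight: 2.727 servings and 0.1921 servings → $1.94.
broccoli + almonds: the both-tight solution has a negative serving — not a feasible corner.
So the least-cost plan costs $1.94.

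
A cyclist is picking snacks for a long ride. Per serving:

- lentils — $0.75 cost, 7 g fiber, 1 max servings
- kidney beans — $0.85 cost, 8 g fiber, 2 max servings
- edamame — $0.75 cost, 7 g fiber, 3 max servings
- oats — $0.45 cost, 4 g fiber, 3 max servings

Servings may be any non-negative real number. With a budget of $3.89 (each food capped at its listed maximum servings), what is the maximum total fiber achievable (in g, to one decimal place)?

36.4 g

Fiber per dollar: kidney beans 9.412, lentils 9.333, edamame 9.333, oats 8.889.
Take 2 servings of kidney beans: spends $1.70, +16.0 g fiber (running total 16.0 g).
Take 1 serving of lentils: spends $0.75, +7.0 g fiber (running total 23.0 g).
Take 1.92 servings of edamame: spends $1.44, +13.4 g fiber (running total 36.4 g).
Greedy by best ratio exhausts the cost allowance optimally: 36.4 g.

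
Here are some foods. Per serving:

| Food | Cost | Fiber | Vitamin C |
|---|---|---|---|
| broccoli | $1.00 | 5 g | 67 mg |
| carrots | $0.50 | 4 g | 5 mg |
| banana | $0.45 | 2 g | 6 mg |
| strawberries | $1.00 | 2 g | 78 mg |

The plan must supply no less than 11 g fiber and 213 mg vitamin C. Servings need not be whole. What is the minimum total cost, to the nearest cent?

The cheapest plan sits at a corner of the feasible region — with two constraints it uses at most two foods.
broccoli only: max(11/5, 213/67) = 3.179 servings → $3.18.
carrots only: max(11/4, 213/5) = 42.6 servings → $21.30.
banana only: max(11/2, 213/6) = 35.5 servings → $15.97.
strawberries only: max(11/2, 213/78) = 5.5 servings → $5.50.
broccoli + carrots: the both-tight solution has a negative serving — not a feasible corner.
broccoli + banana: the both-tight solution has a negative serving — not a feasible corner.
broccoli + strawberries with both tight: 1.688 servings and 1.281 servings → $2.97.
carrots + banana with both targets exact would need a negative amount; discard.
carrots + strawberries with both tight: 1.43 servings and 2.639 servings → $3.35.
banana + strawberries with both tight: 3 servings and 2.5 servings → $3.85.
So the least-cost plan costs $2.97.

$2.97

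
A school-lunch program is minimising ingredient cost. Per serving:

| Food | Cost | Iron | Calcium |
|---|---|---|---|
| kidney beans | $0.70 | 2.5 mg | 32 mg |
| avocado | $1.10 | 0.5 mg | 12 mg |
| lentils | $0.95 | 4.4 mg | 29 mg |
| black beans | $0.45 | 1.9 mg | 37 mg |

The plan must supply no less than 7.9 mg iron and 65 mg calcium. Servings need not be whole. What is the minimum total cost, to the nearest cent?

Two binding constraints pin down two serving amounts, so the optimal mix uses at most two foods. The candidates are each food alone (scaled to the tighter of iron/calcium) and each pair with both constraints tight.
kidney beans only: max(7.9/2.5, 65/32) = 3.16 servings → $2.21.
avocado only: max(7.9/0.5, 65/12) = 15.8 servings → $17.38.
lentils only: max(7.9/4.4, 65/29) = 2.241 servings → $2.13.
black beans only: max(7.9/1.9, 65/37) = 4.158 servings → $1.87.
kidney beans + avocado: the both-tight solution has a negative serving — not a feasible corner.
kidney beans + lentils with both tight: 0.8331 servings and 1.322 servings → $1.84.
kidney beans + black beans: intersection lies outside the first quadrant.
avocado + lentils with both tight: 1.486 servings and 1.627 servings → $3.18.
avocado + black beans with both targets exact would need a negative amount; discard.
lentils + black beans with both tight: 1.567 servings and 0.5283 servings → $1.73.
Cheapest feasible corner: $1.73.

$1.73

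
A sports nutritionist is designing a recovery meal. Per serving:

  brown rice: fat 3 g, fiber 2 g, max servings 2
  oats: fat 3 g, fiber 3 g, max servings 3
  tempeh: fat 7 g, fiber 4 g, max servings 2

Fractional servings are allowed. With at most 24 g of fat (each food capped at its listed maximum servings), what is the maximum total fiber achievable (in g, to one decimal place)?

18.1 g

Fiber per g fat: oats 1, brown rice 0.6667, tempeh 0.5714.
Take 3 servings of oats: uses 9 g fat, +9.0 g fiber (running total 9.0 g).
Take 2 servings of brown rice: uses 6 g fat, +4.0 g fiber (running total 13.0 g).
Take 1.286 servings of tempeh: uses 9 g fat, +5.1 g fiber (running total 18.1 g).
Greedy by best ratio exhausts the fat allowance optimally: 18.1 g.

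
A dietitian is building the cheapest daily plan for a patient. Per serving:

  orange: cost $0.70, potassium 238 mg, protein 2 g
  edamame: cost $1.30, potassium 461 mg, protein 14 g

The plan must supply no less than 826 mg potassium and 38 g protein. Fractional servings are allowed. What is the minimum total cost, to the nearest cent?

For a min-cost LP with two ≥-constraints, a basic feasible solution has at most two positive variables.
orange only: max(826/238, 38/2) = 19 servings → $13.30.
edamame only: max(826/461, 38/14) = 2.714 servings → $3.53.
orange + edamame: the both-tight solution has a negative serving — not a feasible corner.
The minimum over all feasible corners is $3.53.

$3.53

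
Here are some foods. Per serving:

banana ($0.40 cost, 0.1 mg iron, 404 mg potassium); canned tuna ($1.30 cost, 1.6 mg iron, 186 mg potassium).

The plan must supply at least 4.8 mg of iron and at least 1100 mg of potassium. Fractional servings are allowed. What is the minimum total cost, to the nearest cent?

$4.34

An LP optimum is at a vertex; with two nutrient constraints at most two foods are used. Check each candidate.
banana only: max(4.8/0.1, 1100/404) = 48 servings → $19.20.
canned tuna only: max(4.8/1.6, 1100/186) = 5.914 servings → $7.69.
banana + canned tuna with both tight: 1.381 servings and 2.914 servings → $4.34.
So the least-cost plan costs $4.34.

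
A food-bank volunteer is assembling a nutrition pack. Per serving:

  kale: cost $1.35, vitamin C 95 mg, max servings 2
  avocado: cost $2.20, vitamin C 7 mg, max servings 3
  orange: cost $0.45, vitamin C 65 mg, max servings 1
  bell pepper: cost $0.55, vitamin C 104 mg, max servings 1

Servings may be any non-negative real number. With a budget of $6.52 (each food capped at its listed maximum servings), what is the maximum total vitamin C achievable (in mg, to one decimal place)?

Vitamin C per dollar: bell pepper 189.1, orange 144.4, kale 70.37, avocado 3.182.
Take 1 serving of bell pepper: spends $0.55, +104.0 mg vitamin C (running total 104.0 mg).
Take 1 serving of orange: spends $0.45, +65.0 mg vitamin C (running total 169.0 mg).
Take 2 servings of kale: spends $2.70, +190.0 mg vitamin C (running total 359.0 mg).
Take 1.282 servings of avocado: spends $2.82, +9.0 mg vitamin C (running total 368.0 mg).
Filling greedily by vitamin C-per-dollar is optimal for one linear limit, giving 368.0 mg.

368.0 mg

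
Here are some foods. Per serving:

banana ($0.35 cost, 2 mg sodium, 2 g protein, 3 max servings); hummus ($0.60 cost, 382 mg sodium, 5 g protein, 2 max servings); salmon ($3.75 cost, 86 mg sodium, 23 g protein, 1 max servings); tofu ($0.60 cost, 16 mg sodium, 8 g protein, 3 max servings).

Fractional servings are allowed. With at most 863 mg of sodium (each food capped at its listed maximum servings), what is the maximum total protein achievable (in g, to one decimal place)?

62.5 g

Protein per mg sodium: banana 1, tofu 0.5, salmon 0.2674, hummus 0.01309.
Take 3 servings of banana: uses 6 mg sodium, +6.0 g protein (running total 6.0 g).
Take 3 servings of tofu: uses 48 mg sodium, +24.0 g protein (running total 30.0 g).
Take 1 serving of salmon: uses 86 mg sodium, +23.0 g protein (running total 53.0 g).
Take 1.893 servings of hummus: uses 723 mg sodium, +9.5 g protein (running total 62.5 g).
Greedy by best ratio exhausts the sodium allowance optimally: 62.5 g.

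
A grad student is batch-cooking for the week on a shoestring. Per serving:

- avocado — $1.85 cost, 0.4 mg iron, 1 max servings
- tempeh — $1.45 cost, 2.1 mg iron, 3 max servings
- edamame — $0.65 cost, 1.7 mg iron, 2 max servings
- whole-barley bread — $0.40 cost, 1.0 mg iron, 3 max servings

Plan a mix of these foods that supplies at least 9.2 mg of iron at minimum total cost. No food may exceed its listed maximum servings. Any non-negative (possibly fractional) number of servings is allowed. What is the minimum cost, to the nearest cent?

$4.43

Cost per mg of iron: edamame $0.3824, whole-barley bread $0.4000, tempeh $0.6905, avocado $4.6250.
Take 2 servings of edamame: +3.4 mg iron for $1.30 (total $1.30, still need 5.8 mg).
Take 3 servings of whole-barley bread: +3.0 mg iron for $1.20 (total $2.50, still need 2.8 mg).
Take 1.333 servings of tempeh: +2.8 mg iron for $1.93 (total $4.43, still need 0.0 mg).
Greedy by cheapest-per-mg is optimal for a single linear constraint, so the minimum cost is $4.43.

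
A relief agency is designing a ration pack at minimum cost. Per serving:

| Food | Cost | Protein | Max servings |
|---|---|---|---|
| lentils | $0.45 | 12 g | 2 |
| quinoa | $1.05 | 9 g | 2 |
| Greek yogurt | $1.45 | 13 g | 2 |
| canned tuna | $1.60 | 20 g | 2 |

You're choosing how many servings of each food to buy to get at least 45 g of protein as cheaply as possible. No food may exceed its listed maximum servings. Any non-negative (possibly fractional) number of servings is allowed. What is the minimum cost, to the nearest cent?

Cost per g of protein: lentils $0.0375, canned tuna $0.0800, Greek yogurt $0.1115, quinoa $0.1167.
Take 2 servings of lentils: +24.0 g protein for $0.90 (total $0.90, still need 21.0 g).
Take 1.05 servings of canned tuna: +21.0 g protein for $1.68 (total $2.58, still need 0.0 g).
Filling from the cheapest source first is optimal under one linear minimum: $2.58.

$2.58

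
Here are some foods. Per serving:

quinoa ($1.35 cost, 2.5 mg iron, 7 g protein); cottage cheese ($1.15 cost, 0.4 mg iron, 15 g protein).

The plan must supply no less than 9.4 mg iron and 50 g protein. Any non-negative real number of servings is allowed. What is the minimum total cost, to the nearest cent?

At the optimum either one food covers both requirements or two foods hit both targets exactly; no other combination can be cheaper.
quinoa only: max(9.4/2.5, 50/7) = 7.143 servings → $9.64.
cottage cheese only: max(9.4/0.4, 50/15) = 23.5 servings → $27.02.
quinoa + cottage cheese with both tight: 3.487 servings and 1.706 servings → $6.67.
The minimum over all feasible corners is $6.67.

$6.67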